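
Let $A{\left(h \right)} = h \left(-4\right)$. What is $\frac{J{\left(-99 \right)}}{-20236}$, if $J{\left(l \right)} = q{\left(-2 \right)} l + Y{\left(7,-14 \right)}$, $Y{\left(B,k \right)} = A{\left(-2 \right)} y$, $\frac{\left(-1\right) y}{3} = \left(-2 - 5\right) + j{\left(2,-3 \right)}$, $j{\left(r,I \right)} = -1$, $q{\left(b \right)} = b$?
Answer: $- \frac{195}{10118} \approx -0.019273$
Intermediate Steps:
$y = 24$ ($y = - 3 \left(\left(-2 - 5\right) - 1\right) = - 3 \left(-7 - 1\right) = \left(-3\right) \left(-8\right) = 24$)
$A{\left(h \right)} = - 4 h$
$Y{\left(B,k \right)} = 192$ ($Y{\left(B,k \right)} = \left(-4\right) \left(-2\right) 24 = 8 \cdot 24 = 192$)
$J{\left(l \right)} = 192 - 2 l$ ($J{\left(l \right)} = - 2 l + 192 = 192 - 2 l$)
$\frac{J{\left(-99 \right)}}{-20236} = \frac{192 - -198}{-20236} = \left(192 + 198\right) \left(- \frac{1}{20236}\right) = 390 \left(- \frac{1}{20236}\right) = - \frac{195}{10118}$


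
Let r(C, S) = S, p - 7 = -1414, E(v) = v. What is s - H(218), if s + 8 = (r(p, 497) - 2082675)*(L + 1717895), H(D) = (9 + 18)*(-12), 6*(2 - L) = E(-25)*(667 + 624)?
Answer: -10764503165525/3 ≈ -3.5882e+12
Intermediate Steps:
p = -1407 (p = 7 - 1414 = -1407)
L = 32287/6 (L = 2 - (-25)*(667 + 624)/6 = 2 - (-25)*1291/6 = 2 - ⅙*(-32275) = 2 + 32275/6 = 32287/6 ≈ 5381.2)
H(D) = -324 (H(D) = 27*(-12) = -324)
s = -10764503166497/3 (s = -8 + (497 - 2082675)*(32287/6 + 1717895) = -8 - 2082178*10339657/6 = -8 - 10764503166473/3 = -10764503166497/3 ≈ -3.5882e+12)
s - H(218) = -10764503166497/3 - 1*(-324) = -10764503166497/3 + 324 = -10764503165525/3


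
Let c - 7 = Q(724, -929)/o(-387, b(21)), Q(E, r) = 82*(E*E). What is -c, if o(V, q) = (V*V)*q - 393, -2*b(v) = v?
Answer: 63943319/3145935 ≈ 20.326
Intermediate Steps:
b(v) = -v/2
Q(E, r) = 82*E²
o(V, q) = -393 + q*V² (o(V, q) = V²*q - 393 = q*V² - 393 = -393 + q*V²)
c = -63943319/3145935 (c = 7 + (82*724²)/(-393 - ½*21*(-387)²) = 7 + (82*524176)/(-393 - 21/2*149769) = 7 + 42982432/(-393 - 3145149/2) = 7 + 42982432/(-3145935/2) = 7 + 42982432*(-2/3145935) = 7 - 85964864/3145935 = -63943319/3145935 ≈ -20.326)
-c = -1*(-63943319/3145935) = 63943319/3145935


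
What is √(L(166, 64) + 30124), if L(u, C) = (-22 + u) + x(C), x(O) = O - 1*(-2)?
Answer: √30334 ≈ 174.17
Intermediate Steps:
x(O) = 2 + O (x(O) = O + 2 = 2 + O)
L(u, C) = -20 + C + u (L(u, C) = (-22 + u) + (2 + C) = -20 + C + u)
√(L(166, 64) + 30124) = √((-20 + 64 + 166) + 30124) = √(210 + 30124) = √30334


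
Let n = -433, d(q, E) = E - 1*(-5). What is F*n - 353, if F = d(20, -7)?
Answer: 513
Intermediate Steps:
d(q, E) = 5 + E (d(q, E) = E + 5 = 5 + E)
F = -2 (F = 5 - 7 = -2)
F*n - 353 = -2*(-433) - 353 = 866 - 353 = 513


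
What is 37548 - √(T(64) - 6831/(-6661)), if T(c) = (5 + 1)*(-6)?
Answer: 37548 - 3*I*√172419985/6661 ≈ 37548.0 - 5.9139*I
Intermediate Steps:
T(c) = -36 (T(c) = 6*(-6) = -36)
37548 - √(T(64) - 6831/(-6661)) = 37548 - √(-36 - 6831/(-6661)) = 37548 - √(-36 - 6831*(-1/6661)) = 37548 - √(-36 + 6831/6661) = 37548 - √(-232965/6661) = 37548 - 3*I*√172419985/6661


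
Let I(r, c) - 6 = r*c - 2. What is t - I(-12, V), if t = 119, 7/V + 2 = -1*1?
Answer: 87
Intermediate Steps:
V = -7/3 (V = 7/(-2 - 1*1) = 7/(-2 - 1) = 7/(-3) = 7*(-⅓) = -7/3 ≈ -2.3333)
I(r, c) = 4 + c*r (I(r, c) = 6 + (r*c - 2) = 6 + (c*r - 2) = 6 + (-2 + c*r) = 4 + c*r)
t - I(-12, V) = 119 - (4 - 7/3*(-12)) = 119 - (4 + 28) = 119 - 1*32 = 119 - 32 = 87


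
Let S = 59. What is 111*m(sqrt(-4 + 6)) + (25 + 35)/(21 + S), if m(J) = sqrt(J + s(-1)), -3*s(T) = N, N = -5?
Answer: 3/4 + 37*sqrt(15 + 9*sqrt(2)) ≈ 195.58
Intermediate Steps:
s(T) = 5/3 (s(T) = -1/3*(-5) = 5/3)
m(J) = sqrt(5/3 + J) (m(J) = sqrt(J + 5/3) = sqrt(5/3 + J))
111*m(sqrt(-4 + 6)) + (25 + 35)/(21 + S) = 111*(sqrt(15 + 9*sqrt(-4 + 6))/3) + (25 + 35)/(21 + 59) = 111*(sqrt(15 + 9*sqrt(2))/3) + 60/80 = 37*sqrt(15 + 9*sqrt(2)) + 60*(1/80) = 37*sqrt(15 + 9*sqrt(2)) + 3/4 = 3/4 + 37*sqrt(15 + 9*sqrt(2))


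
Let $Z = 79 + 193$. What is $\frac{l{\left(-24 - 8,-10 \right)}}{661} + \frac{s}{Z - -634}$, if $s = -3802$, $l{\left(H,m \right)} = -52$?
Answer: $- \frac{1280117}{299433} \approx -4.2751$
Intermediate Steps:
$Z = 272$
$\frac{l{\left(-24 - 8,-10 \right)}}{661} + \frac{s}{Z - -634} = - \frac{52}{661} - \frac{3802}{272 - -634} = \left(-52\right) \frac{1}{661} - \frac{3802}{272 + 634} = - \frac{52}{661} - \frac{3802}{906} = - \frac{52}{661} - \frac{1901}{453} = - \frac{1280117}{299433}$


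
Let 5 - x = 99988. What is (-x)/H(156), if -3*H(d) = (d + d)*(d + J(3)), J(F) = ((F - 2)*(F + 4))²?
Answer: -7691/1640 ≈ -4.6896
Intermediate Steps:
x = -99983 (x = 5 - 1*99988 = 5 - 99988 = -99983)
J(F) = (-2 + F)²*(4 + F)² (J(F) = ((-2 + F)*(4 + F))² = (-2 + F)²*(4 + F)²)
H(d) = -2*d*(49 + d)/3 (H(d) = -(d + d)*(d + (-2 + 3)²*(4 + 3)²)/3 = -2*d*(d + 1²*7²)/3 = -2*d*(d + 1*49)/3 = -2*d*(d + 49)/3 = -2*d*(49 + d)/3)
(-x)/H(156) = (-1*(-99983))/((-⅔*156*(49 + 156))) = 99983/((-⅔*156*205)) = 99983/(-21320) = 99983*(-1/21320) = -7691/1640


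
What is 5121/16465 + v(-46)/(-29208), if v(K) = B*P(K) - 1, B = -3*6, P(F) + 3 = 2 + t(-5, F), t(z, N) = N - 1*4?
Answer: 134475763/480909720 ≈ 0.27963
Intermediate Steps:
t(z, N) = -4 + N (t(z, N) = N - 4 = -4 + N)
P(F) = -5 + F (P(F) = -3 + (2 + (-4 + F)) = -3 + (-2 + F) = -5 + F)
B = -18
v(K) = 89 - 18*K (v(K) = -18*(-5 + K) - 1 = (90 - 18*K) - 1 = 89 - 18*K)
5121/16465 + v(-46)/(-29208) = 5121/16465 + (89 - 18*(-46))/(-29208) = 5121*(1/16465) + (89 + 828)*(-1/29208) = 5121/16465 + 917*(-1/29208) = 5121/16465 - 917/29208 = 134475763/480909720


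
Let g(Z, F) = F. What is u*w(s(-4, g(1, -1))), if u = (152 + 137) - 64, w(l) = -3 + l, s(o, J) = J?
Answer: -900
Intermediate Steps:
u = 225 (u = 289 - 64 = 225)
u*w(s(-4, g(1, -1))) = 225*(-3 - 1) = 225*(-4) = -900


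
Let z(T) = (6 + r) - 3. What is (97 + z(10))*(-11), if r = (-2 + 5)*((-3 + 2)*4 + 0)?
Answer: -968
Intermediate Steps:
r = -12 (r = 3*(-1*4 + 0) = 3*(-4 + 0) = 3*(-4) = -12)
z(T) = -9 (z(T) = (6 - 12) - 3 = -6 - 3 = -9)
(97 + z(10))*(-11) = (97 - 9)*(-11) = 88*(-11) = -968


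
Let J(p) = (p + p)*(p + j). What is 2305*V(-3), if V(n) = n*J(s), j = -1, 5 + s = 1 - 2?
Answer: -580860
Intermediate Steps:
s = -6 (s = -5 + (1 - 2) = -5 - 1 = -6)
J(p) = 2*p*(-1 + p) (J(p) = (p + p)*(p - 1) = (2*p)*(-1 + p) = 2*p*(-1 + p))
V(n) = 84*n (V(n) = n*(2*(-6)*(-1 - 6)) = n*(2*(-6)*(-7)) = n*84 = 84*n)
2305*V(-3) = 2305*(84*(-3)) = 2305*(-252) = -580860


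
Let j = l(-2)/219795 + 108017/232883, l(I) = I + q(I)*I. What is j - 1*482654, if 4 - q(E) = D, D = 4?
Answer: -3529336341865063/7312359855 ≈ -4.8265e+5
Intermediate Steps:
q(E) = 0 (q(E) = 4 - 1*4 = 4 - 4 = 0)
l(I) = I (l(I) = I + 0*I = I + 0 = I)
j = 3391590107/7312359855 (j = -2/219795 + 108017/232883 = -2*1/219795 + 108017*(1/232883) = -2/219795 + 15431/33269 = 3391590107/7312359855 ≈ 0.46382)
j - 1*482654 = 3391590107/7312359855 - 1*482654 = 3391590107/7312359855 - 482654 = -3529336341865063/7312359855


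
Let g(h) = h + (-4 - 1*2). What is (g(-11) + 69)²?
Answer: 2704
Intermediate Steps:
g(h) = -6 + h (g(h) = h + (-4 - 2) = h - 6 = -6 + h)
(g(-11) + 69)² = ((-6 - 11) + 69)² = (-17 + 69)² = 52² = 2704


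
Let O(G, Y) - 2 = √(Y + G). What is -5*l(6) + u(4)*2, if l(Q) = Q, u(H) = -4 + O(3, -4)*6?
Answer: -14 + 12*I ≈ -14.0 + 12.0*I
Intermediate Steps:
O(G, Y) = 2 + √(G + Y) (O(G, Y) = 2 + √(Y + G) = 2 + √(G + Y))
u(H) = 8 + 6*I (u(H) = -4 + (2 + √(3 - 4))*6 = -4 + (2 + √(-1))*6 = -4 + (2 + I)*6 = -4 + (12 + 6*I) = 8 + 6*I)
-5*l(6) + u(4)*2 = -5*6 + (8 + 6*I)*2 = -30 + (16 + 12*I) = -14 + 12*I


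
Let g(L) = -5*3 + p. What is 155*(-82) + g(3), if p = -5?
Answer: -12730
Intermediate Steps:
g(L) = -20 (g(L) = -5*3 - 5 = -15 - 5 = -20)
155*(-82) + g(3) = 155*(-82) - 20 = -12710 - 20 = -12730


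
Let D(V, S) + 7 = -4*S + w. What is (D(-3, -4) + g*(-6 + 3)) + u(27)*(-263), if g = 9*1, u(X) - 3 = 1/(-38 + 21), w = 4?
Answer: -13388/17 ≈ -787.53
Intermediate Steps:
u(X) = 50/17 (u(X) = 3 + 1/(-38 + 21) = 3 + 1/(-17) = 3 - 1/17 = 50/17)
D(V, S) = -3 - 4*S (D(V, S) = -7 + (-4*S + 4) = -7 + (4 - 4*S) = -3 - 4*S)
g = 9
(D(-3, -4) + g*(-6 + 3)) + u(27)*(-263) = ((-3 - 4*(-4)) + 9*(-6 + 3)) + (50/17)*(-263) = ((-3 + 16) + 9*(-3)) - 13150/17 = (13 - 27) - 13150/17 = -14 - 13150/17 = -13388/17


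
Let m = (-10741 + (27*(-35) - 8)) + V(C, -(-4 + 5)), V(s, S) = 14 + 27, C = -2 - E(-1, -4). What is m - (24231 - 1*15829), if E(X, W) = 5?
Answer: -20055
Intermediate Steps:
C = -7 (C = -2 - 1*5 = -2 - 5 = -7)
V(s, S) = 41
m = -11653 (m = (-10741 + (27*(-35) - 8)) + 41 = (-10741 + (-945 - 8)) + 41 = (-10741 - 953) + 41 = -11694 + 41 = -11653)
m - (24231 - 1*15829) = -11653 - (24231 - 1*15829) = -11653 - (24231 - 15829) = -11653 - 1*8402 = -11653 - 8402 = -20055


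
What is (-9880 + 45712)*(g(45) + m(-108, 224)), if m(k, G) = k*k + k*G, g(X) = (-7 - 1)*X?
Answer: -461802816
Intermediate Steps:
g(X) = -8*X
m(k, G) = k² + G*k
(-9880 + 45712)*(g(45) + m(-108, 224)) = (-9880 + 45712)*(-8*45 - 108*(224 - 108)) = 35832*(-360 - 108*116) = 35832*(-360 - 12528) = 35832*(-12888) = -461802816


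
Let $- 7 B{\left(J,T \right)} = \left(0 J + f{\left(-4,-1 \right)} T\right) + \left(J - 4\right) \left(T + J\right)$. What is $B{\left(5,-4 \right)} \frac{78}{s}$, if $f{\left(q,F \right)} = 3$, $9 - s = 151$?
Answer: $- \frac{429}{497} \approx -0.86318$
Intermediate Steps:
$s = -142$ ($s = 9 - 151 = -142$)
$B{\left(J,T \right)} = - \frac{3 T}{7} - \frac{\left(-4 + J\right) \left(J + T\right)}{7}$ ($B{\left(J,T \right)} = - \frac{\left(0 J + 3 T\right) + \left(J - 4\right) \left(T + J\right)}{7} = - \frac{\left(0 + 3 T\right) + \left(-4 + J\right) \left(J + T\right)}{7} = - \frac{3 T + \left(-4 + J\right) \left(J + T\right)}{7} = - \frac{3 T}{7} - \frac{\left(-4 + J\right) \left(J + T\right)}{7}$)
$B{\left(5,-4 \right)} \frac{78}{s} = \left(- \frac{5^{2}}{7} + \frac{1}{7} \left(-4\right) + \frac{4}{7} \cdot 5 - \frac{5}{7} \left(-4\right)\right) \frac{78}{-142} = \left(\left(- \frac{1}{7}\right) 25 - \frac{4}{7} + \frac{20}{7} + \frac{20}{7}\right) 78 \left(- \frac{1}{142}\right) = \left(- \frac{25}{7} - \frac{4}{7} + \frac{20}{7} + \frac{20}{7}\right) \left(- \frac{39}{71}\right) = \frac{11}{7} \left(- \frac{39}{71}\right) = - \frac{429}{497}$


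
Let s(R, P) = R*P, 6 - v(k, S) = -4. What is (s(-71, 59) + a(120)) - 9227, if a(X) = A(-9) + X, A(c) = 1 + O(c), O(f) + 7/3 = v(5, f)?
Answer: -39862/3 ≈ -13287.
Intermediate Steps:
v(k, S) = 10 (v(k, S) = 6 - 1*(-4) = 6 + 4 = 10)
O(f) = 23/3 (O(f) = -7/3 + 10 = 23/3)
A(c) = 26/3 (A(c) = 1 + 23/3 = 26/3)
s(R, P) = P*R
a(X) = 26/3 + X
(s(-71, 59) + a(120)) - 9227 = (59*(-71) + (26/3 + 120)) - 9227 = (-4189 + 386/3) - 9227 = -12181/3 - 9227 = -39862/3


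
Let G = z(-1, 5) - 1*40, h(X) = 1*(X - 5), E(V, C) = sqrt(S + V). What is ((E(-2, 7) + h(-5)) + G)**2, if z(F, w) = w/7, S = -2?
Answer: 118829/49 - 1380*I/7 ≈ 2425.1 - 197.14*I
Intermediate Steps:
z(F, w) = w/7 (z(F, w) = w*(1/7) = w/7)
E(V, C) = sqrt(-2 + V)
h(X) = -5 + X (h(X) = 1*(-5 + X) = -5 + X)
G = -275/7 (G = (1/7)*5 - 1*40 = 5/7 - 40 = -275/7 ≈ -39.286)
((E(-2, 7) + h(-5)) + G)**2 = ((sqrt(-2 - 2) + (-5 - 5)) - 275/7)**2 = ((sqrt(-4) - 10) - 275/7)**2 = ((2*I - 10) - 275/7)**2 = ((-10 + 2*I) - 275/7)**2 = (-345/7 + 2*I)**2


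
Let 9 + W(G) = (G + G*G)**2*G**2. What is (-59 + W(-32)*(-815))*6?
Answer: -4927562667384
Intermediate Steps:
W(G) = -9 + G**2*(G + G**2)**2 (W(G) = -9 + (G + G*G)**2*G**2 = -9 + (G + G**2)**2*G**2 = -9 + G**2*(G + G**2)**2)
(-59 + W(-32)*(-815))*6 = (-59 + (-9 + (-32)**4*(1 - 32)**2)*(-815))*6 = (-59 + (-9 + 1048576*(-31)**2)*(-815))*6 = (-59 + (-9 + 1048576*961)*(-815))*6 = (-59 + (-9 + 1007681536)*(-815))*6 = (-59 + 1007681527*(-815))*6 = (-59 - 821260444505)*6 = -821260444564*6 = -4927562667384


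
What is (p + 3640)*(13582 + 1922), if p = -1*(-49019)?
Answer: 816425136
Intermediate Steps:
p = 49019
(p + 3640)*(13582 + 1922) = (49019 + 3640)*(13582 + 1922) = 52659*15504 = 816425136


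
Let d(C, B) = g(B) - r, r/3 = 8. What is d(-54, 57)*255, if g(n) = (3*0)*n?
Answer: -6120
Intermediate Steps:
g(n) = 0 (g(n) = 0*n = 0)
r = 24 (r = 3*8 = 24)
d(C, B) = -24 (d(C, B) = 0 - 1*24 = 0 - 24 = -24)
d(-54, 57)*255 = -24*255 = -6120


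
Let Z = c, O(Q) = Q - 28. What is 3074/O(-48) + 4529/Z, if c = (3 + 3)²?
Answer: 58385/684 ≈ 85.358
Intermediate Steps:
O(Q) = -28 + Q
c = 36 (c = 6² = 36)
Z = 36
3074/O(-48) + 4529/Z = 3074/(-28 - 48) + 4529/36 = 3074/(-76) + 4529*(1/36) = 3074*(-1/76) + 4529/36 = -1537/38 + 4529/36 = 58385/684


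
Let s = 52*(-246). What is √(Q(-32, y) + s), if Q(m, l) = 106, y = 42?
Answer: I*√12686 ≈ 112.63*I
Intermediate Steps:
s = -12792
√(Q(-32, y) + s) = √(106 - 12792) = √(-12686) = I*√12686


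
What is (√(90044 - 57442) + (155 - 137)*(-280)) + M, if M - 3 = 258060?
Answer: 253023 + √32602 ≈ 2.5320e+5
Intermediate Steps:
M = 258063 (M = 3 + 258060 = 258063)
(√(90044 - 57442) + (155 - 137)*(-280)) + M = (√(90044 - 57442) + (155 - 137)*(-280)) + 258063 = (√32602 + 18*(-280)) + 258063 = (√32602 - 5040) + 258063 = (-5040 + √32602) + 258063 = 253023 + √32602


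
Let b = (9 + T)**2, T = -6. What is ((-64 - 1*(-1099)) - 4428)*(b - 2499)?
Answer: 8448570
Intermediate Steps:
b = 9 (b = (9 - 6)**2 = 3**2 = 9)
((-64 - 1*(-1099)) - 4428)*(b - 2499) = ((-64 - 1*(-1099)) - 4428)*(9 - 2499) = ((-64 + 1099) - 4428)*(-2490) = (1035 - 4428)*(-2490) = -3393*(-2490) = 8448570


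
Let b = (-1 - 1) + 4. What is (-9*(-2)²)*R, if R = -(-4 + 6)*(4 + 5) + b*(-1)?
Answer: 720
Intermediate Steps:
b = 2 (b = -2 + 4 = 2)
R = -20 (R = -(-4 + 6)*(4 + 5) + 2*(-1) = -2*9 - 2 = -1*18 - 2 = -18 - 2 = -20)
(-9*(-2)²)*R = -9*(-2)²*(-20) = -9*4*(-20) = -36*(-20) = 720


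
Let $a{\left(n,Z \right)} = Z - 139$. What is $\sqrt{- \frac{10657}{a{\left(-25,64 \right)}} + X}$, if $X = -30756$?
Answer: $\frac{i \sqrt{6888129}}{15} \approx 174.97 i$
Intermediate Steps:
$a{\left(n,Z \right)} = -139 + Z$
$\sqrt{- \frac{10657}{a{\left(-25,64 \right)}} + X} = \sqrt{- \frac{10657}{-139 + 64} - 30756} = \sqrt{- \frac{10657}{-75} - 30756} = \sqrt{\left(-10657\right) \left(- \frac{1}{75}\right) - 30756} = \sqrt{\frac{10657}{75} - 30756} = \sqrt{- \frac{2296043}{75}} = \frac{i \sqrt{6888129}}{15}$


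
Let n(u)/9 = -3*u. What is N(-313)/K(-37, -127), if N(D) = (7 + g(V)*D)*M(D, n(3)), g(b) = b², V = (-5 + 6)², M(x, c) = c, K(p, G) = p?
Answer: -24786/37 ≈ -669.89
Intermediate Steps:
n(u) = -27*u (n(u) = 9*(-3*u) = -27*u)
V = 1 (V = 1² = 1)
N(D) = -567 - 81*D (N(D) = (7 + 1²*D)*(-27*3) = (7 + 1*D)*(-81) = (7 + D)*(-81) = -567 - 81*D)
N(-313)/K(-37, -127) = (-567 - 81*(-313))/(-37) = (-567 + 25353)*(-1/37) = 24786*(-1/37) = -24786/37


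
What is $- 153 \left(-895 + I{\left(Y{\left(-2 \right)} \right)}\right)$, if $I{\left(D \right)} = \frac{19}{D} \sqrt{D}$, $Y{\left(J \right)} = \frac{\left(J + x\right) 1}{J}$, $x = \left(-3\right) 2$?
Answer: $\frac{270963}{2} \approx 1.3548 \cdot 10^{5}$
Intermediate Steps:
$x = -6$
$Y{\left(J \right)} = \frac{-6 + J}{J}$ ($Y{\left(J \right)} = \frac{\left(J - 6\right) 1}{J} = \frac{\left(-6 + J\right) 1}{J} = \frac{-6 + J}{J}$)
$I{\left(D \right)} = \frac{19}{\sqrt{D}}$
$- 153 \left(-895 + I{\left(Y{\left(-2 \right)} \right)}\right) = - 153 \left(-895 + \frac{19}{2 \sqrt{2} \sqrt{- \frac{1}{-2}}}\right) = - 153 \left(-895 + \frac{19}{2}\right) = \left(-153\right) \left(- \frac{1771}{2}\right) = \frac{270963}{2}$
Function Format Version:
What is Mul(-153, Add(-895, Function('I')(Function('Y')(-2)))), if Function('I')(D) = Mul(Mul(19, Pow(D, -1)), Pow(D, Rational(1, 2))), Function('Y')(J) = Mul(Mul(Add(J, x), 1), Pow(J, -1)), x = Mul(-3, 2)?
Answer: Rational(270963, 2) ≈ 1.3548e+5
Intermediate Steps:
x = -6
Function('Y')(J) = Mul(Pow(J, -1), Add(-6, J)) (Function('Y')(J) = Mul(Mul(Add(J, -6), 1), Pow(J, -1)) = Mul(Mul(Add(-6, J), 1), Pow(J, -1)) = Mul(Add(-6, J), Pow(J, -1)) = Mul(Pow(J, -1), Add(-6, J)))
Function('I')(D) = Mul(19, Pow(D, Rational(-1, 2)))
Mul(-153, Add(-895, Function('I')(Function('Y')(-2)))) = Mul(-153, Add(-895, Mul(19, Pow(Mul(Pow(-2, -1), Add(-6, -2)), Rational(-1, 2))))) = Mul(-153, Add(-895, Mul(19, Pow(Mul(Rational(-1, 2), -8), Rational(-1, 2))))) = Mul(-153, Add(-895, Mul(19, Pow(4, Rational(-1, 2))))) = Mul(-153, Add(-895, Mul(19, Rational(1, 2)))) = Mul(-153, Add(-895, Rational(19, 2))) = Mul(-153, Rational(-1771, 2)) = Rational(270963, 2)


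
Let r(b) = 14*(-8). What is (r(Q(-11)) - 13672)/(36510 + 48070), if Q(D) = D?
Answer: -3446/21145 ≈ -0.16297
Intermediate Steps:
r(b) = -112
(r(Q(-11)) - 13672)/(36510 + 48070) = (-112 - 13672)/(36510 + 48070) = -13784/84580 = -13784*1/84580 = -3446/21145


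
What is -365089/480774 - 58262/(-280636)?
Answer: -9305782727/16865311533 ≈ -0.55177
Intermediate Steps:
-365089/480774 - 58262/(-280636) = -365089*1/480774 - 58262*(-1/280636) = -365089/480774 + 29131/140318 = -9305782727/16865311533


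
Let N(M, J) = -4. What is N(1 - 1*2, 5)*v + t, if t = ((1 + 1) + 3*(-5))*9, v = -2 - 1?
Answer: -105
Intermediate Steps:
v = -3
t = -117 (t = (2 - 15)*9 = -13*9 = -117)
N(1 - 1*2, 5)*v + t = -4*(-3) - 117 = 12 - 117 = -105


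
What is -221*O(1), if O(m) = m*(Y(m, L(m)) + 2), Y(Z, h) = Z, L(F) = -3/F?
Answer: -663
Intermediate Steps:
O(m) = m*(2 + m) (O(m) = m*(m + 2) = m*(2 + m))
-221*O(1) = -221*(2 + 1) = -221*3 = -663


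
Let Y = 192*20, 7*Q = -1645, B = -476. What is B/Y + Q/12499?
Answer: -1712981/11999040 ≈ -0.14276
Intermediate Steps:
Q = -235 (Q = (⅐)*(-1645) = -235)
Y = 3840
B/Y + Q/12499 = -476/3840 - 235/12499 = -476*1/3840 - 235*1/12499 = -119/960 - 235/12499 = -1712981/11999040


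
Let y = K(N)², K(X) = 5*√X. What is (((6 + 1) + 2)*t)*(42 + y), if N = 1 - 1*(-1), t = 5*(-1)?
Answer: -4140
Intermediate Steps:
t = -5
N = 2 (N = 1 + 1 = 2)
y = 50 (y = (5*√2)² = 50)
(((6 + 1) + 2)*t)*(42 + y) = (((6 + 1) + 2)*(-5))*(42 + 50) = ((7 + 2)*(-5))*92 = (9*(-5))*92 = -45*92 = -4140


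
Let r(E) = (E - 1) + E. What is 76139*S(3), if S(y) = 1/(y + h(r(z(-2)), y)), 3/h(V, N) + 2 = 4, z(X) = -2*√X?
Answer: 152278/9 ≈ 16920.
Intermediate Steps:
r(E) = -1 + 2*E (r(E) = (-1 + E) + E = -1 + 2*E)
h(V, N) = 3/2 (h(V, N) = 3/(-2 + 4) = 3/2)
S(y) = 1/(3/2 + y) (S(y) = 1/(y + 3/2) = 1/(3/2 + y))
76139*S(3) = 76139*(2/(3 + 2*3)) = 76139*(2/(3 + 6)) = 76139*(2/9) = 152278/9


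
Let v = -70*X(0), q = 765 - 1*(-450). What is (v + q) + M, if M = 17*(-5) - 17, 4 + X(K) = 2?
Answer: 1253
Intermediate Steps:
X(K) = -2 (X(K) = -4 + 2 = -2)
q = 1215 (q = 765 + 450 = 1215)
v = 140 (v = -70*(-2) = 140)
M = -102 (M = -85 - 17 = -102)
(v + q) + M = (140 + 1215) - 102 = 1355 - 102 = 1253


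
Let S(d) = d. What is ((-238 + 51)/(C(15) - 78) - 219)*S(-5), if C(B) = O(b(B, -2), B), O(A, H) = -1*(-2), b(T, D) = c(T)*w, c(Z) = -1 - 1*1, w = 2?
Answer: 82285/76 ≈ 1082.7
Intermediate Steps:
c(Z) = -2 (c(Z) = -1 - 1 = -2)
b(T, D) = -4 (b(T, D) = -2*2 = -4)
O(A, H) = 2
C(B) = 2
((-238 + 51)/(C(15) - 78) - 219)*S(-5) = ((-238 + 51)/(2 - 78) - 219)*(-5) = (-187/(-76) - 219)*(-5) = (-187*(-1/76) - 219)*(-5) = (187/76 - 219)*(-5) = -16457/76*(-5) = 82285/76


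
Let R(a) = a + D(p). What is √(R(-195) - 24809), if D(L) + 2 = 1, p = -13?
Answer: I*√25005 ≈ 158.13*I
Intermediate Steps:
D(L) = -1 (D(L) = -2 + 1 = -1)
R(a) = -1 + a (R(a) = a - 1 = -1 + a)
√(R(-195) - 24809) = √((-1 - 195) - 24809) = √(-196 - 24809) = √(-25005) = I*√25005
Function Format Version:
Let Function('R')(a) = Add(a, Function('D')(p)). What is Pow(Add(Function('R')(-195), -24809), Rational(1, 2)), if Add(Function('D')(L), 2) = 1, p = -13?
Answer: Mul(I, Pow(25005, Rational(1, 2))) ≈ Mul(158.13, I)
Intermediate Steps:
Function('D')(L) = -1 (Function('D')(L) = Add(-2, 1) = -1)
Function('R')(a) = Add(-1, a) (Function('R')(a) = Add(a, -1) = Add(-1, a))
Pow(Add(Function('R')(-195), -24809), Rational(1, 2)) = Pow(Add(Add(-1, -195), -24809), Rational(1, 2)) = Pow(Add(-196, -24809), Rational(1, 2)) = Pow(-25005, Rational(1, 2)) = Mul(I, Pow(25005, Rational(1, 2)))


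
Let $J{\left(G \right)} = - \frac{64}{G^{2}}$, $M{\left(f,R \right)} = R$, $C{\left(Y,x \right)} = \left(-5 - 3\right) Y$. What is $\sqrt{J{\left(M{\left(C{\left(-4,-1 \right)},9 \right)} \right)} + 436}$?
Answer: $\frac{2 \sqrt{8813}}{9} \approx 20.862$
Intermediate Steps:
$C{\left(Y,x \right)} = - 8 Y$
$J{\left(G \right)} = - \frac{64}{G^{2}}$
$\sqrt{J{\left(M{\left(C{\left(-4,-1 \right)},9 \right)} \right)} + 436} = \sqrt{- \frac{64}{81} + 436} = \sqrt{\frac{35252}{81}} = \frac{2 \sqrt{8813}}{9}$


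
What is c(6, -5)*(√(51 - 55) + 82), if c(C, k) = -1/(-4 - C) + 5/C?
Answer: 1148/15 + 28*I/15 ≈ 76.533 + 1.8667*I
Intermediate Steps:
c(6, -5)*(√(51 - 55) + 82) = (2*(10 + 3*6)/(6*(4 + 6)))*(√(51 - 55) + 82) = (2*(⅙)*(10 + 18)/10)*(√(-4) + 82) = (2*(⅙)*(⅒)*28)*(2*I + 82) = 14*(82 + 2*I)/15 = 1148/15 + 28*I/15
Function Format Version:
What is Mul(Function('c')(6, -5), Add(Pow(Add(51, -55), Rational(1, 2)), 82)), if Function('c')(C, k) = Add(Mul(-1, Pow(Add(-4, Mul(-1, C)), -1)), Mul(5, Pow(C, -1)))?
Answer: Add(Rational(1148, 15), Mul(Rational(28, 15), I)) ≈ Add(76.533, Mul(1.8667, I))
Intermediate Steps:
Mul(Function('c')(6, -5), Add(Pow(Add(51, -55), Rational(1, 2)), 82)) = Mul(Mul(2, Pow(6, -1), Pow(Add(4, 6), -1), Add(10, Mul(3, 6))), Add(Pow(Add(51, -55), Rational(1, 2)), 82)) = Mul(Mul(2, Rational(1, 6), Pow(10, -1), Add(10, 18)), Add(Pow(-4, Rational(1, 2)), 82)) = Mul(Mul(2, Rational(1, 6), Rational(1, 10), 28), Add(Mul(2, I), 82)) = Mul(Rational(14, 15), Add(82, Mul(2, I))) = Add(Rational(1148, 15), Mul(Rational(28, 15), I))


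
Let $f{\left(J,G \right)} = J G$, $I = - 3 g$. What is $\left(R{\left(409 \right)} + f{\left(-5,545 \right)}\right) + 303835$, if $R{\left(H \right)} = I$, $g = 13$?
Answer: $301071$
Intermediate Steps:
$I = -39$ ($I = \left(-3\right) 13 = -39$)
$R{\left(H \right)} = -39$
$f{\left(J,G \right)} = G J$
$\left(R{\left(409 \right)} + f{\left(-5,545 \right)}\right) + 303835 = \left(-39 + 545 \left(-5\right)\right) + 303835 = \left(-39 - 2725\right) + 303835 = -2764 + 303835 = 301071$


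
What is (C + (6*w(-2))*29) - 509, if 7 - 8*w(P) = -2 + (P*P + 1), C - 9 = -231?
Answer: -644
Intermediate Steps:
C = -222 (C = 9 - 231 = -222)
w(P) = 1 - P**2/8 (w(P) = 7/8 - (-2 + (P*P + 1))/8 = 7/8 - (-2 + (P**2 + 1))/8 = 7/8 - (-2 + (1 + P**2))/8 = 7/8 - (-1 + P**2)/8 = 7/8 + (1/8 - P**2/8) = 1 - P**2/8)
(C + (6*w(-2))*29) - 509 = (-222 + (6*(1 - 1/8*(-2)**2))*29) - 509 = (-222 + (6*(1 - 1/8*4))*29) - 509 = (-222 + (6*(1 - 1/2))*29) - 509 = (-222 + (6*(1/2))*29) - 509 = (-222 + 3*29) - 509 = (-222 + 87) - 509 = -135 - 509 = -644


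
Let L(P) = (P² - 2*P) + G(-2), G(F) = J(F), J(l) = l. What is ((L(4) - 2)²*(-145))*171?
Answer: -396720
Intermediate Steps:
G(F) = F
L(P) = -2 + P² - 2*P (L(P) = (P² - 2*P) - 2 = -2 + P² - 2*P)
((L(4) - 2)²*(-145))*171 = (((-2 + 4² - 2*4) - 2)²*(-145))*171 = (((-2 + 16 - 8) - 2)²*(-145))*171 = ((6 - 2)²*(-145))*171 = (4²*(-145))*171 = (16*(-145))*171 = -2320*171 = -396720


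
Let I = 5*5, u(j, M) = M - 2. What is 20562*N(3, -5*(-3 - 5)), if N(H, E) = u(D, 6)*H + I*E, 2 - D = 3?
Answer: 20808744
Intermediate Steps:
D = -1 (D = 2 - 1*3 = 2 - 3 = -1)
u(j, M) = -2 + M
I = 25
N(H, E) = 4*H + 25*E (N(H, E) = (-2 + 6)*H + 25*E = 4*H + 25*E)
20562*N(3, -5*(-3 - 5)) = 20562*(4*3 + 25*(-5*(-3 - 5))) = 20562*(12 + 25*(-5*(-8))) = 20562*(12 + 25*40) = 20562*(12 + 1000) = 20562*1012 = 20808744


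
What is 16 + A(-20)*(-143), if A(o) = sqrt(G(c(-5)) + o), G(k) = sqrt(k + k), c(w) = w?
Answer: 16 - 143*sqrt(-20 + I*sqrt(10)) ≈ -34.402 - 641.5*I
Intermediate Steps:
G(k) = sqrt(2)*sqrt(k) (G(k) = sqrt(2*k) = sqrt(2)*sqrt(k))
A(o) = sqrt(o + I*sqrt(10)) (A(o) = sqrt(sqrt(2)*sqrt(-5) + o) = sqrt(sqrt(2)*(I*sqrt(5)) + o) = sqrt(I*sqrt(10) + o) = sqrt(o + I*sqrt(10)))
16 + A(-20)*(-143) = 16 + sqrt(-20 + I*sqrt(10))*(-143) = 16 - 143*sqrt(-20 + I*sqrt(10))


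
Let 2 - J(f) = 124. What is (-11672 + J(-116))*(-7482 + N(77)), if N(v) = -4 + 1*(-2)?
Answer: 88313472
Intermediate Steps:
N(v) = -6 (N(v) = -4 - 2 = -6)
J(f) = -122 (J(f) = 2 - 1*124 = 2 - 124 = -122)
(-11672 + J(-116))*(-7482 + N(77)) = (-11672 - 122)*(-7482 - 6) = -11794*(-7488) = 88313472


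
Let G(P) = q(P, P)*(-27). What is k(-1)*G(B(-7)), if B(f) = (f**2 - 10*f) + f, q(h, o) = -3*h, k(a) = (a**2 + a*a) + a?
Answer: 9072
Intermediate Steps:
k(a) = a + 2*a**2 (k(a) = (a**2 + a**2) + a = 2*a**2 + a = a + 2*a**2)
B(f) = f**2 - 9*f
G(P) = 81*P (G(P) = -3*P*(-27) = 81*P)
k(-1)*G(B(-7)) = (-(1 + 2*(-1)))*(81*(-7*(-9 - 7))) = (-(1 - 2))*(81*(-7*(-16))) = (-1*(-1))*(81*112) = 1*9072 = 9072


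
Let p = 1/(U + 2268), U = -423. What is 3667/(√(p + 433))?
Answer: 11001*√163771630/798886 ≈ 176.22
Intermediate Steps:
p = 1/1845 (p = 1/(-423 + 2268) = 1/1845 ≈ 0.00054201)
3667/(√(p + 433)) = 3667/(√(1/1845 + 433)) = 3667/(√(798886/1845)) = 3667/((√163771630/615)) = 3667*(3*√163771630/798886) = 11001*√163771630/798886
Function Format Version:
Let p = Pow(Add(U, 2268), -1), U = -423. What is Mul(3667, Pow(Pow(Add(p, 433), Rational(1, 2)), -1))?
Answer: Mul(Rational(11001, 798886), Pow(163771630, Rational(1, 2))) ≈ 176.22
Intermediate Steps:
p = Rational(1, 1845) (p = Pow(Add(-423, 2268), -1) = Pow(1845, -1) = Rational(1, 1845) ≈ 0.00054201)
Mul(3667, Pow(Pow(Add(p, 433), Rational(1, 2)), -1)) = Mul(3667, Pow(Pow(Add(Rational(1, 1845), 433), Rational(1, 2)), -1)) = Mul(3667, Pow(Pow(Rational(798886, 1845), Rational(1, 2)), -1)) = Mul(3667, Pow(Mul(Rational(1, 615), Pow(163771630, Rational(1, 2))), -1)) = Mul(3667, Mul(Rational(3, 798886), Pow(163771630, Rational(1, 2)))) = Mul(Rational(11001, 798886), Pow(163771630, Rational(1, 2)))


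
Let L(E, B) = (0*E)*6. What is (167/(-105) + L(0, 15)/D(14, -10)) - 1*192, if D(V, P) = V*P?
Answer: -20327/105 ≈ -193.59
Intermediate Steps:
D(V, P) = P*V
L(E, B) = 0 (L(E, B) = 0*6 = 0)
(167/(-105) + L(0, 15)/D(14, -10)) - 1*192 = (167/(-105) + 0/((-10*14))) - 1*192 = (167*(-1/105) + 0/(-140)) - 192 = (-167/105 + 0*(-1/140)) - 192 = (-167/105 + 0) - 192 = -167/105 - 192 = -20327/105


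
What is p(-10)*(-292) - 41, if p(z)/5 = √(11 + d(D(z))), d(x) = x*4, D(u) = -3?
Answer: -41 - 1460*I ≈ -41.0 - 1460.0*I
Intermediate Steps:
d(x) = 4*x
p(z) = 5*I (p(z) = 5*√(11 + 4*(-3)) = 5*√(11 - 12) = 5*√(-1) = 5*I)
p(-10)*(-292) - 41 = (5*I)*(-292) - 41 = -1460*I - 41 = -41 - 1460*I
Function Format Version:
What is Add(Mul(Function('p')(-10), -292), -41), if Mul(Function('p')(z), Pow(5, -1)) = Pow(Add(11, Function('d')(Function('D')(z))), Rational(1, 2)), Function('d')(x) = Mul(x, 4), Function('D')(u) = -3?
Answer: Add(-41, Mul(-1460, I)) ≈ Add(-41.000, Mul(-1460.0, I))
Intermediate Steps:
Function('d')(x) = Mul(4, x)
Function('p')(z) = Mul(5, I) (Function('p')(z) = Mul(5, Pow(Add(11, Mul(4, -3)), Rational(1, 2))) = Mul(5, Pow(Add(11, -12), Rational(1, 2))) = Mul(5, Pow(-1, Rational(1, 2))) = Mul(5, I))
Add(Mul(Function('p')(-10), -292), -41) = Add(Mul(Mul(5, I), -292), -41) = Add(Mul(-1460, I), -41) = Add(-41, Mul(-1460, I))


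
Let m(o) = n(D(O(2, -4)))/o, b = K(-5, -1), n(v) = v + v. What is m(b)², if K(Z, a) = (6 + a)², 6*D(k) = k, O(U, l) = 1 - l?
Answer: 1/225 ≈ 0.0044444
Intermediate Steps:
D(k) = k/6
n(v) = 2*v
b = 25 (b = (6 - 1)² = 5² = 25)
m(o) = 5/(3*o) (m(o) = (2*((1 - 1*(-4))/6))/o = (2*((1 + 4)/6))/o = (2*((⅙)*5))/o = (2*(⅚))/o = 5/(3*o))
m(b)² = ((5/3)/25)² = ((5/3)*(1/25))² = (1/15)² = 1/225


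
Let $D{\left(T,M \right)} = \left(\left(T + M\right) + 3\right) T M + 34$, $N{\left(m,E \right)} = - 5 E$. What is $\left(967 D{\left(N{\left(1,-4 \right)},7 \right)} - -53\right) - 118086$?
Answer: $3976245$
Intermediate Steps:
$D{\left(T,M \right)} = 34 + M T \left(3 + M + T\right)$ ($D{\left(T,M \right)} = \left(\left(M + T\right) + 3\right) T M + 34 = \left(3 + M + T\right) T M + 34 = T \left(3 + M + T\right) M + 34 = M T \left(3 + M + T\right) + 34 = 34 + M T \left(3 + M + T\right)$)
$\left(967 D{\left(N{\left(1,-4 \right)},7 \right)} - -53\right) - 118086 = \left(967 \left(34 + 7 \left(\left(-5\right) \left(-4\right)\right)^{2} + \left(-5\right) \left(-4\right) 7^{2} + 3 \cdot 7 \left(\left(-5\right) \left(-4\right)\right)\right) - -53\right) - 118086 = \left(967 \left(34 + 7 \cdot 20^{2} + 20 \cdot 49 + 3 \cdot 7 \cdot 20\right) + \left(60 - 7\right)\right) - 118086 = \left(967 \left(34 + 7 \cdot 400 + 980 + 420\right) + 53\right) - 118086 = \left(967 \left(34 + 2800 + 980 + 420\right) + 53\right) - 118086 = \left(967 \cdot 4234 + 53\right) - 118086 = \left(4094278 + 53\right) - 118086 = 4094331 - 118086 = 3976245$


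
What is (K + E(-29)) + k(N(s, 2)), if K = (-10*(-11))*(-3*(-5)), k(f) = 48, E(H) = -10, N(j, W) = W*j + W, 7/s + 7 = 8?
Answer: 1688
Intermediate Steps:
s = 7 (s = 7/(-7 + 8) = 7/1 = 7*1 = 7)
N(j, W) = W + W*j
K = 1650 (K = 110*15 = 1650)
(K + E(-29)) + k(N(s, 2)) = (1650 - 10) + 48 = 1640 + 48 = 1688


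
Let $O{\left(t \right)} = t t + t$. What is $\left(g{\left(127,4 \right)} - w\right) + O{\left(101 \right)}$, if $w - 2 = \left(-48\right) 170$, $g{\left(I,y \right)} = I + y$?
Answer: $18591$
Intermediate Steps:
$w = -8158$ ($w = 2 - 8160 = -8158$)
$O{\left(t \right)} = t + t^{2}$ ($O{\left(t \right)} = t^{2} + t = t + t^{2}$)
$\left(g{\left(127,4 \right)} - w\right) + O{\left(101 \right)} = \left(\left(127 + 4\right) - -8158\right) + 101 \left(1 + 101\right) = \left(131 + 8158\right) + 101 \cdot 102 = 8289 + 10302 = 18591$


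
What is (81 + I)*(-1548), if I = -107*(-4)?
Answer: -787932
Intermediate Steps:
I = 428
(81 + I)*(-1548) = (81 + 428)*(-1548) = 509*(-1548) = -787932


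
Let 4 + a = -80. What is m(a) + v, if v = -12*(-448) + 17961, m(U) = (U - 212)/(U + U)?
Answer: 490114/21 ≈ 23339.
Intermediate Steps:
a = -84 (a = -4 - 80 = -84)
m(U) = (-212 + U)/(2*U) (m(U) = (-212 + U)/((2*U)) = (-212 + U)*(1/(2*U)) = (-212 + U)/(2*U))
v = 23337 (v = 5376 + 17961 = 23337)
m(a) + v = (½)*(-212 - 84)/(-84) + 23337 = (½)*(-1/84)*(-296) + 23337 = 37/21 + 23337 = 490114/21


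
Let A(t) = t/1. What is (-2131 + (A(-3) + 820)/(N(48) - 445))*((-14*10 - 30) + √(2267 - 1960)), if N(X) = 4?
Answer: 159899960/441 - 940588*√307/441 ≈ 3.2521e+5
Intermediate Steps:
A(t) = t (A(t) = t*1 = t)
(-2131 + (A(-3) + 820)/(N(48) - 445))*((-14*10 - 30) + √(2267 - 1960)) = (-2131 + (-3 + 820)/(4 - 445))*((-14*10 - 30) + √(2267 - 1960)) = (-2131 + 817/(-441))*((-140 - 30) + √307) = (-2131 + 817*(-1/441))*(-170 + √307) = (-2131 - 817/441)*(-170 + √307) = -940588*(-170 + √307)/441 = 159899960/441 - 940588*√307/441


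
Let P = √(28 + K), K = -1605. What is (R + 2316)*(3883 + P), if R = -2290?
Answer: 100958 + 26*I*√1577 ≈ 1.0096e+5 + 1032.5*I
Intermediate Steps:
P = I*√1577 (P = √(28 - 1605) = √(-1577) = I*√1577 ≈ 39.711*I)
(R + 2316)*(3883 + P) = (-2290 + 2316)*(3883 + I*√1577) = 26*(3883 + I*√1577) = 100958 + 26*I*√1577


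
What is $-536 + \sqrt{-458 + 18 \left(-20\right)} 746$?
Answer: $-536 + 746 i \sqrt{818} \approx -536.0 + 21336.0 i$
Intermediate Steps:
$-536 + \sqrt{-458 + 18 \left(-20\right)} 746 = -536 + \sqrt{-458 - 360} \cdot 746 = -536 + \sqrt{-818} \cdot 746 = -536 + i \sqrt{818} \cdot 746 = -536 + 746 i \sqrt{818}$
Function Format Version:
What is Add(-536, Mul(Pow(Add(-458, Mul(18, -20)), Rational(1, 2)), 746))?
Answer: Add(-536, Mul(746, I, Pow(818, Rational(1, 2)))) ≈ Add(-536.00, Mul(21336., I))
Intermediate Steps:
Add(-536, Mul(Pow(Add(-458, Mul(18, -20)), Rational(1, 2)), 746)) = Add(-536, Mul(Pow(Add(-458, -360), Rational(1, 2)), 746)) = Add(-536, Mul(Pow(-818, Rational(1, 2)), 746)) = Add(-536, Mul(Mul(I, Pow(818, Rational(1, 2))), 746)) = Add(-536, Mul(746, I, Pow(818, Rational(1, 2))))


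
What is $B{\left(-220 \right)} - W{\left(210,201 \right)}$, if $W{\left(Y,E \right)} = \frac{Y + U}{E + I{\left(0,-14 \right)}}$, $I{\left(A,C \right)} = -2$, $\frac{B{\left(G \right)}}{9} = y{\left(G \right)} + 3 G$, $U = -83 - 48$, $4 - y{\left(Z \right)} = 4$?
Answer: $- \frac{1182139}{199} \approx -5940.4$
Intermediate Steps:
$y{\left(Z \right)} = 0$ ($y{\left(Z \right)} = 4 - 4 = 0$)
$U = -131$
$B{\left(G \right)} = 27 G$ ($B{\left(G \right)} = 9 \left(0 + 3 G\right) = 9 \cdot 3 G = 27 G$)
$W{\left(Y,E \right)} = \frac{-131 + Y}{-2 + E}$ ($W{\left(Y,E \right)} = \frac{Y - 131}{E - 2} = \frac{-131 + Y}{-2 + E}$)
$B{\left(-220 \right)} - W{\left(210,201 \right)} = 27 \left(-220\right) - \frac{-131 + 210}{-2 + 201} = -5940 - \frac{1}{199} \cdot 79 = -5940 - \frac{79}{199} = - \frac{1182139}{199}$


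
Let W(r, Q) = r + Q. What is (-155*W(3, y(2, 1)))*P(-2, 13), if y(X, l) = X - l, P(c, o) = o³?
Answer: -1362140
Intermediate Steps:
W(r, Q) = Q + r
(-155*W(3, y(2, 1)))*P(-2, 13) = -155*((2 - 1*1) + 3)*13³ = -155*((2 - 1) + 3)*2197 = -155*(1 + 3)*2197 = -155*4*2197 = -620*2197 = -1362140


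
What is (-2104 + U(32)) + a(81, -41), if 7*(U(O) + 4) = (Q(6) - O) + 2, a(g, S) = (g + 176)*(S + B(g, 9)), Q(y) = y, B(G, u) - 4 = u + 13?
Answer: -41765/7 ≈ -5966.4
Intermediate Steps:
B(G, u) = 17 + u (B(G, u) = 4 + (u + 13) = 4 + (13 + u) = 17 + u)
a(g, S) = (26 + S)*(176 + g) (a(g, S) = (g + 176)*(S + (17 + 9)) = (176 + g)*(S + 26) = (176 + g)*(26 + S) = (26 + S)*(176 + g))
U(O) = -20/7 - O/7 (U(O) = -4 + ((6 - O) + 2)/7 = -4 + (8 - O)/7 = -4 + (8/7 - O/7) = -20/7 - O/7)
(-2104 + U(32)) + a(81, -41) = (-2104 + (-20/7 - ⅐*32)) + (4576 + 26*81 + 176*(-41) - 41*81) = (-2104 + (-20/7 - 32/7)) + (4576 + 2106 - 7216 - 3321) = (-2104 - 52/7) - 3855 = -14780/7 - 3855 = -41765/7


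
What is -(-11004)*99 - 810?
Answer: 1088586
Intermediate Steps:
-(-11004)*99 - 810 = -1572*(-693) - 810 = 1089396 - 810 = 1088586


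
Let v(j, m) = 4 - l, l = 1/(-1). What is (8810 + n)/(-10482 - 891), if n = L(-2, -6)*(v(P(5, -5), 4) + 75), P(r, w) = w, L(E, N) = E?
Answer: -8650/11373 ≈ -0.76057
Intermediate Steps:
l = -1
v(j, m) = 5 (v(j, m) = 4 - 1*(-1) = 4 + 1 = 5)
n = -160 (n = -2*(5 + 75) = -2*80 = -160)
(8810 + n)/(-10482 - 891) = (8810 - 160)/(-10482 - 891) = 8650/(-11373) = 8650*(-1/11373) = -8650/11373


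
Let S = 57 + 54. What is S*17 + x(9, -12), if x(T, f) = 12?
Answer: 1899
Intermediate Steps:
S = 111
S*17 + x(9, -12) = 111*17 + 12 = 1887 + 12 = 1899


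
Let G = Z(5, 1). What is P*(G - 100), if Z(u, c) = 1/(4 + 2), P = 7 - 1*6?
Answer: -599/6 ≈ -99.833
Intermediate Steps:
P = 1 (P = 7 - 6 = 1)
Z(u, c) = ⅙ (Z(u, c) = 1/6 = ⅙)
G = ⅙ ≈ 0.16667
P*(G - 100) = 1*(⅙ - 100) = 1*(-599/6) = -599/6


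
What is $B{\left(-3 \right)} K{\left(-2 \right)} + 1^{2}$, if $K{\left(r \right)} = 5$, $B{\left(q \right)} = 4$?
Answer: $21$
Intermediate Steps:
$B{\left(-3 \right)} K{\left(-2 \right)} + 1^{2} = 4 \cdot 5 + 1^{2} = 20 + 1 = 21$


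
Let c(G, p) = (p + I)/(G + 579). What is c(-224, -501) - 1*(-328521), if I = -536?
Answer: 116623918/355 ≈ 3.2852e+5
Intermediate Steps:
c(G, p) = (-536 + p)/(579 + G) (c(G, p) = (p - 536)/(G + 579) = (-536 + p)/(579 + G))
c(-224, -501) - 1*(-328521) = (-536 - 501)/(579 - 224) - 1*(-328521) = -1037/355 + 328521 = 116623918/355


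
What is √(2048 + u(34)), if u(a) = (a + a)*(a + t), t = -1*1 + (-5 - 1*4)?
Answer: 4*√230 ≈ 60.663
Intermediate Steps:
t = -10 (t = -1 + (-5 - 4) = -1 - 9 = -10)
u(a) = 2*a*(-10 + a) (u(a) = (a + a)*(a - 10) = (2*a)*(-10 + a) = 2*a*(-10 + a))
√(2048 + u(34)) = √(2048 + 2*34*(-10 + 34)) = √(2048 + 2*34*24) = √(2048 + 1632) = √3680 = 4*√230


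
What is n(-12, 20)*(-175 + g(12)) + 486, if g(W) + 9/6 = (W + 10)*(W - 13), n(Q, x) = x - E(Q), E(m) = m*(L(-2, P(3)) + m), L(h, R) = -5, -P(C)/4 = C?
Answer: 37010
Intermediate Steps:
P(C) = -4*C
E(m) = m*(-5 + m)
n(Q, x) = x - Q*(-5 + Q)
g(W) = -3/2 + (-13 + W)*(10 + W) (g(W) = -3/2 + (W + 10)*(W - 13) = -3/2 + (10 + W)*(-13 + W) = -3/2 + (-13 + W)*(10 + W))
n(-12, 20)*(-175 + g(12)) + 486 = (20 - 1*(-12)*(-5 - 12))*(-175 + (-263/2 + 12**2 - 3*12)) + 486 = (20 - 1*(-12)*(-17))*(-175 + (-263/2 + 144 - 36)) + 486 = (20 - 204)*(-175 - 47/2) + 486 = -184*(-397/2) + 486 = 36524 + 486 = 37010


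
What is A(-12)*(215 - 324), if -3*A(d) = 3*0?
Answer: 0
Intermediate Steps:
A(d) = 0 (A(d) = -0 = -⅓*0 = 0)
A(-12)*(215 - 324) = 0*(215 - 324) = 0*(-109) = 0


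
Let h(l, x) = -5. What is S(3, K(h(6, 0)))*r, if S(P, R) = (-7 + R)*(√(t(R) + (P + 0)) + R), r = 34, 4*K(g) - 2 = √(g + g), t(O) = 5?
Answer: -527/4 - 442*√2 - 51*I*√10 + 34*I*√5 ≈ -756.83 - 85.25*I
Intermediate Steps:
K(g) = ½ + √2*√g/4 (K(g) = ½ + √(g + g)/4 = ½ + √(2*g)/4 = ½ + (√2*√g)/4 = ½ + √2*√g/4)
S(P, R) = (-7 + R)*(R + √(5 + P)) (S(P, R) = (-7 + R)*(√(5 + (P + 0)) + R) = (-7 + R)*(√(5 + P) + R) = (-7 + R)*(R + √(5 + P)))
S(3, K(h(6, 0)))*r = ((½ + √2*√(-5)/4)² - 7*(½ + √2*√(-5)/4) - 7*√(5 + 3) + (½ + √2*√(-5)/4)*√(5 + 3))*34 = ((½ + √2*(I*√5)/4)² - 7*(½ + √2*(I*√5)/4) - 14*√2 + (½ + √2*(I*√5)/4)*√8)*34 = ((½ + I*√10/4)² - 7*(½ + I*√10/4) - 14*√2 + (½ + I*√10/4)*(2*√2))*34 = ((½ + I*√10/4)² + (-7/2 - 7*I*√10/4) - 14*√2 + 2*√2*(½ + I*√10/4))*34 = (-7/2 + (½ + I*√10/4)² - 14*√2 + 2*√2*(½ + I*√10/4) - 7*I*√10/4)*34 = -119 - 476*√2 + 34*(½ + I*√10/4)² + 68*√2*(½ + I*√10/4) - 119*I*√10/2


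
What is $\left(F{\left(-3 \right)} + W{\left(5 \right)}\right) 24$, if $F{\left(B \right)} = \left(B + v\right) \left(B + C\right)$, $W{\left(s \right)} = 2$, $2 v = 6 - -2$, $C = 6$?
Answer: $120$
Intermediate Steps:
$v = 4$ ($v = \frac{6 - -2}{2} = \frac{6 + 2}{2} = \frac{1}{2} \cdot 8 = 4$)
$F{\left(B \right)} = \left(4 + B\right) \left(6 + B\right)$ ($F{\left(B \right)} = \left(B + 4\right) \left(B + 6\right) = \left(4 + B\right) \left(6 + B\right)$)
$\left(F{\left(-3 \right)} + W{\left(5 \right)}\right) 24 = \left(\left(24 + \left(-3\right)^{2} + 10 \left(-3\right)\right) + 2\right) 24 = \left(\left(24 + 9 - 30\right) + 2\right) 24 = \left(3 + 2\right) 24 = 5 \cdot 24 = 120$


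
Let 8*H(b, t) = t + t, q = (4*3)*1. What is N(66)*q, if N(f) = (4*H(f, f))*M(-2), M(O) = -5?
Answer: -3960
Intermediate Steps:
q = 12 (q = 12*1 = 12)
H(b, t) = t/4 (H(b, t) = (t + t)/8 = (2*t)/8 = t/4)
N(f) = -5*f (N(f) = (4*(f/4))*(-5) = f*(-5) = -5*f)
N(66)*q = -5*66*12 = -330*12 = -3960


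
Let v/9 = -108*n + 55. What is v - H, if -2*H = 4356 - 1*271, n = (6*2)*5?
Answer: -111565/2 ≈ -55783.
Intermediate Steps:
n = 60 (n = 12*5 = 60)
v = -57825 (v = 9*(-108*60 + 55) = 9*(-6480 + 55) = 9*(-6425) = -57825)
H = -4085/2 (H = -(4356 - 1*271)/2 = -(4356 - 271)/2 = -½*4085 = -4085/2 ≈ -2042.5)
v - H = -57825 - 1*(-4085/2) = -57825 + 4085/2 = -111565/2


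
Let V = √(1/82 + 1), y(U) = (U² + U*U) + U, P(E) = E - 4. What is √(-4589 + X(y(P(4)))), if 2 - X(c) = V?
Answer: √(-30842988 - 82*√6806)/82 ≈ 67.735*I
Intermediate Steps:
P(E) = -4 + E
y(U) = U + 2*U² (y(U) = (U² + U²) + U = 2*U² + U = U + 2*U²)
V = √6806/82 (V = √(1/82 + 1) = √(83/82) = √6806/82 ≈ 1.0061)
X(c) = 2 - √6806/82
√(-4589 + X(y(P(4)))) = √(-4589 + (2 - √6806/82)) = √(-4587 - √6806/82)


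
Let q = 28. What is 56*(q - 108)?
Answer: -4480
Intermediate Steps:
56*(q - 108) = 56*(28 - 108) = 56*(-80) = -4480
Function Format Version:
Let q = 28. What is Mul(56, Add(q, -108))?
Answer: -4480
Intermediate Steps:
Mul(56, Add(q, -108)) = Mul(56, Add(28, -108)) = Mul(56, -80) = -4480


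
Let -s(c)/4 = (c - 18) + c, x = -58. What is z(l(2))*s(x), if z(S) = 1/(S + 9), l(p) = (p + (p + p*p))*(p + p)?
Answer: 536/41 ≈ 13.073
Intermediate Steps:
s(c) = 72 - 8*c (s(c) = -4*((c - 18) + c) = -4*((-18 + c) + c) = -4*(-18 + 2*c) = 72 - 8*c)
l(p) = 2*p*(p² + 2*p) (l(p) = (p + (p + p²))*(2*p) = (p² + 2*p)*(2*p) = 2*p*(p² + 2*p))
z(S) = 1/(9 + S)
z(l(2))*s(x) = (72 - 8*(-58))/(9 + 2*2²*(2 + 2)) = (72 + 464)/(9 + 2*4*4) = 536/(9 + 32) = 536/41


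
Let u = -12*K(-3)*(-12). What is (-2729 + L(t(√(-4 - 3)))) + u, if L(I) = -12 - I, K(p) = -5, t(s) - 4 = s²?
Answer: -3458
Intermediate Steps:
t(s) = 4 + s²
u = -720 (u = -12*(-5)*(-12) = 60*(-12) = -720)
(-2729 + L(t(√(-4 - 3)))) + u = (-2729 + (-12 - (4 + (√(-4 - 3))²))) - 720 = (-2729 + (-12 - (4 + (√(-7))²))) - 720 = (-2729 + (-12 - (4 + (I*√7)²))) - 720 = (-2729 + (-12 - (4 - 7))) - 720 = (-2729 + (-12 - 1*(-3))) - 720 = (-2729 + (-12 + 3)) - 720 = (-2729 - 9) - 720 = -2738 - 720 = -3458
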